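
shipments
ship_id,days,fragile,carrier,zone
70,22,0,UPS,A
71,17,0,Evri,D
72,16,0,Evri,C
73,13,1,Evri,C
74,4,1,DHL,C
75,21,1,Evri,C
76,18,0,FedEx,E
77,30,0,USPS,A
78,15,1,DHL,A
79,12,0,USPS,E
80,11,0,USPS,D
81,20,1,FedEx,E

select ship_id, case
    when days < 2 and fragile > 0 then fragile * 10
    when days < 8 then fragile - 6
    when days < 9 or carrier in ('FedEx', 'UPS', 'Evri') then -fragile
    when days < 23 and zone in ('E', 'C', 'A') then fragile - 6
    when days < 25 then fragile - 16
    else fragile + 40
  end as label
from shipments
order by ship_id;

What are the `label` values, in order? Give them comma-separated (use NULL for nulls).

ship_id=70: days < 9 or carrier in ('FedEx', 'UPS', 'Evri') → 0
ship_id=71: days < 9 or carrier in ('FedEx', 'UPS', 'Evri') → 0
ship_id=72: days < 9 or carrier in ('FedEx', 'UPS', 'Evri') → 0
ship_id=73: days < 9 or carrier in ('FedEx', 'UPS', 'Evri') → -1
ship_id=74: days < 8 → -5
ship_id=75: days < 9 or carrier in ('FedEx', 'UPS', 'Evri') → -1
ship_id=76: days < 9 or carrier in ('FedEx', 'UPS', 'Evri') → 0
ship_id=77: ELSE → 40
ship_id=78: days < 23 and zone in ('E', 'C', 'A') → -5
ship_id=79: days < 23 and zone in ('E', 'C', 'A') → -6
ship_id=80: days < 25 → -16
ship_id=81: days < 9 or carrier in ('FedEx', 'UPS', 'Evri') → -1

0, 0, 0, -1, -5, -1, 0, 40, -5, -6, -16, -1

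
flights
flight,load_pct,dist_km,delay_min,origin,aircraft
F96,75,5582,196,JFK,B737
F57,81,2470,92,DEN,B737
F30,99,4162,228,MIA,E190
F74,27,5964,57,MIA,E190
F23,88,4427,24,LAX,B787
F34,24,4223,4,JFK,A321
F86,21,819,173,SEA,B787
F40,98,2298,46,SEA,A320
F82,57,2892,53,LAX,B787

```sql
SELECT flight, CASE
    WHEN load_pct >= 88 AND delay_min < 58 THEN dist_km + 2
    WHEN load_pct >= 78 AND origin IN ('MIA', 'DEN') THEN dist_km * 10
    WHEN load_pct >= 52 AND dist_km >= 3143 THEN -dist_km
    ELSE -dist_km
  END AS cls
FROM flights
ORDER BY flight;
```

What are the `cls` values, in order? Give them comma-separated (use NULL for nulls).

flight=F23: load_pct >= 88 AND delay_min < 58 → 4429
flight=F30: load_pct >= 78 AND origin IN ('MIA', 'DEN') → 41620
flight=F34: ELSE → -4223
flight=F40: load_pct >= 88 AND delay_min < 58 → 2300
flight=F57: load_pct >= 78 AND origin IN ('MIA', 'DEN') → 24700
flight=F74: ELSE → -5964
flight=F82: ELSE → -2892
flight=F86: ELSE → -819
flight=F96: load_pct >= 52 AND dist_km >= 3143 → -5582

4429, 41620, -4223, 2300, 24700, -5964, -2892, -819, -5582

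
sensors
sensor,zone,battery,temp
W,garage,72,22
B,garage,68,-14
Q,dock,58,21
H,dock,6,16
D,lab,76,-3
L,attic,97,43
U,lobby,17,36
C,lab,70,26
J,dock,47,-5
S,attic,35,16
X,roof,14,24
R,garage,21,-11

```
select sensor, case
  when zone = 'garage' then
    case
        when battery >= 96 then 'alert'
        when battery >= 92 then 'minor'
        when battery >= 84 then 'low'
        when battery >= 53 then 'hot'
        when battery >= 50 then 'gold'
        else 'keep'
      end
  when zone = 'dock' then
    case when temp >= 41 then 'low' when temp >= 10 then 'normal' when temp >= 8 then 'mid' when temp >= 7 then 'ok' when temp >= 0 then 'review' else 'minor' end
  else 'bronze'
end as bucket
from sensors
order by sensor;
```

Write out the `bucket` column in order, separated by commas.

sensor=B: zone='garage' → inner[battery >= 53] → hot
sensor=C: zone='lab' → outer ELSE → bronze
sensor=D: zone='lab' → outer ELSE → bronze
sensor=H: zone='dock' → inner[temp >= 10] → normal
sensor=J: zone='dock' → inner[ELSE] → minor
sensor=L: zone='attic' → outer ELSE → bronze
sensor=Q: zone='dock' → inner[temp >= 10] → normal
sensor=R: zone='garage' → inner[ELSE] → keep
sensor=S: zone='attic' → outer ELSE → bronze
sensor=U: zone='lobby' → outer ELSE → bronze
sensor=W: zone='garage' → inner[battery >= 53] → hot
sensor=X: zone='roof' → outer ELSE → bronze

hot, bronze, bronze, normal, minor, bronze, normal, keep, bronze, bronze, hot, bronze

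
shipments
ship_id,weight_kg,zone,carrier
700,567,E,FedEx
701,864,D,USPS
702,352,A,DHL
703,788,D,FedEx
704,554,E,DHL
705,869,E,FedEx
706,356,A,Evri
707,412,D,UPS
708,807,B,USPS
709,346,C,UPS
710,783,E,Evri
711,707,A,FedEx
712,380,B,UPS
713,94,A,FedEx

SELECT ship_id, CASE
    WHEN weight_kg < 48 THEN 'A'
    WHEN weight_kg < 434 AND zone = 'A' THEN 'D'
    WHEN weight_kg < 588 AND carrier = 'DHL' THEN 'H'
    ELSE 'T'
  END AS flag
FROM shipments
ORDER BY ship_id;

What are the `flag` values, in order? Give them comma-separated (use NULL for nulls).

ship_id=700: ELSE → T
ship_id=701: ELSE → T
ship_id=702: weight_kg < 434 AND zone = 'A' → D
ship_id=703: ELSE → T
ship_id=704: weight_kg < 588 AND carrier = 'DHL' → H
ship_id=705: ELSE → T
ship_id=706: weight_kg < 434 AND zone = 'A' → D
ship_id=707: ELSE → T
ship_id=708: ELSE → T
ship_id=709: ELSE → T
ship_id=710: ELSE → T
ship_id=711: ELSE → T
ship_id=712: ELSE → T
ship_id=713: weight_kg < 434 AND zone = 'A' → D

T, T, D, T, H, T, D, T, T, T, T, T, T, D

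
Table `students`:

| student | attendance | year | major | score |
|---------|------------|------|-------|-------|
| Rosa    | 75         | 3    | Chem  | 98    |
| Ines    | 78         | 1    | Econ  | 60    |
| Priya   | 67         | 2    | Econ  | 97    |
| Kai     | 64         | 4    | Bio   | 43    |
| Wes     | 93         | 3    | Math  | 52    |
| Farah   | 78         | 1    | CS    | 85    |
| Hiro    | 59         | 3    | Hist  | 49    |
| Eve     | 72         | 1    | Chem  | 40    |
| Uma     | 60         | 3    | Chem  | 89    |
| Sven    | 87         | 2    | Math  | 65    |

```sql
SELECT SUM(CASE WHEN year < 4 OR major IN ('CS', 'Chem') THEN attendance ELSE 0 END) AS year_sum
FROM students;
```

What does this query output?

669

student=Rosa: ✓ → 75
student=Ines: ✓ → 78
student=Priya: ✓ → 67
student=Kai: ✗
student=Wes: ✓ → 93
student=Farah: ✓ → 78
student=Hiro: ✓ → 59
student=Eve: ✓ → 72
student=Uma: ✓ → 60
student=Sven: ✓ → 87
year_sum = 75 + 78 + 67 + 93 + 78 + 59 + 72 + 60 + 87 = 669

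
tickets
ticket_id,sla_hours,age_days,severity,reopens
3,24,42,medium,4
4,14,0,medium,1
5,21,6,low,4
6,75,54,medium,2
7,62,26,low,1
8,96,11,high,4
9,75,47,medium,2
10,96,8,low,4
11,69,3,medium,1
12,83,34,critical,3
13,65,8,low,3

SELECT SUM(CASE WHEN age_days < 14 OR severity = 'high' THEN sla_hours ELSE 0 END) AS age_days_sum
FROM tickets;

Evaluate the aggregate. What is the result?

361

ticket_id=3: ✗
ticket_id=4: ✓ → 14
ticket_id=5: ✓ → 21
ticket_id=6: ✗
ticket_id=7: ✗
ticket_id=8: ✓ → 96
ticket_id=9: ✗
ticket_id=10: ✓ → 96
ticket_id=11: ✓ → 69
ticket_id=12: ✗
ticket_id=13: ✓ → 65
age_days_sum = 14 + 21 + 96 + 96 + 69 + 65 = 361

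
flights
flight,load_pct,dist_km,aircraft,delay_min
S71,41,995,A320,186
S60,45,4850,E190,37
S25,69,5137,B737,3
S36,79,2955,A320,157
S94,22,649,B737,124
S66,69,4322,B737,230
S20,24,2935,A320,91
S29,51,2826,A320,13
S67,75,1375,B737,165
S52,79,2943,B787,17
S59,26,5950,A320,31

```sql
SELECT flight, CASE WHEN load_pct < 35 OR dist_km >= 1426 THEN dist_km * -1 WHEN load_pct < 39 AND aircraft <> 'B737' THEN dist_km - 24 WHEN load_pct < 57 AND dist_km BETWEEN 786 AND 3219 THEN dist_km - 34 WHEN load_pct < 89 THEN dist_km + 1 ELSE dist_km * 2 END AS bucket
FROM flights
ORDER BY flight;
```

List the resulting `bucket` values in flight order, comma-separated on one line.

flight=S20: load_pct < 35 OR dist_km >= 1426 → -2935
flight=S25: load_pct < 35 OR dist_km >= 1426 → -5137
flight=S29: load_pct < 35 OR dist_km >= 1426 → -2826
flight=S36: load_pct < 35 OR dist_km >= 1426 → -2955
flight=S52: load_pct < 35 OR dist_km >= 1426 → -2943
flight=S59: load_pct < 35 OR dist_km >= 1426 → -5950
flight=S60: load_pct < 35 OR dist_km >= 1426 → -4850
flight=S66: load_pct < 35 OR dist_km >= 1426 → -4322
flight=S67: load_pct < 89 → 1376
flight=S71: load_pct < 57 AND dist_km BETWEEN 786 AND 3219 → 961
flight=S94: load_pct < 35 OR dist_km >= 1426 → -649

-2935, -5137, -2826, -2955, -2943, -5950, -4850, -4322, 1376, 961, -649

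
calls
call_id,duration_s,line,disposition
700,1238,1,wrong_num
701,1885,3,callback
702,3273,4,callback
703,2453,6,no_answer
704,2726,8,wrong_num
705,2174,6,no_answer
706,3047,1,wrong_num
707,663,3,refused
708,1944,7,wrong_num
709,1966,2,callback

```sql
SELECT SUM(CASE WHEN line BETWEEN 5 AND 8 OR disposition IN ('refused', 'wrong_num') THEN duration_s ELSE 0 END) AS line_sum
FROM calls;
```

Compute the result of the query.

14245

call_id=700: ✓ → 1238
call_id=701: ✗
call_id=702: ✗
call_id=703: ✓ → 2453
call_id=704: ✓ → 2726
call_id=705: ✓ → 2174
call_id=706: ✓ → 3047
call_id=707: ✓ → 663
call_id=708: ✓ → 1944
call_id=709: ✗
line_sum = 1238 + 2453 + 2726 + 2174 + 3047 + 663 + 1944 = 14245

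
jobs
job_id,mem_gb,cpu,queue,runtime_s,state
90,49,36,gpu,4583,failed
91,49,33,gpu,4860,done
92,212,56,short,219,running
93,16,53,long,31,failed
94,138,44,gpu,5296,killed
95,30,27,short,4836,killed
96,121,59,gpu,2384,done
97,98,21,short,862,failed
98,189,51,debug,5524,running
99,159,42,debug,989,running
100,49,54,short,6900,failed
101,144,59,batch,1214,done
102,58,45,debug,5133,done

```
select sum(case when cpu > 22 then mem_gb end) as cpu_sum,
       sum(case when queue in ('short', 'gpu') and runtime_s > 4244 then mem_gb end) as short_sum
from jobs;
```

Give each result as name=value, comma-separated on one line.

[cpu_sum: cpu > 22]
job_id=90: ✓ → 49
job_id=91: ✓ → 49
job_id=92: ✓ → 212
job_id=93: ✓ → 16
job_id=94: ✓ → 138
job_id=95: ✓ → 30
job_id=96: ✓ → 121
job_id=97: ✗
job_id=98: ✓ → 189
job_id=99: ✓ → 159
job_id=100: ✓ → 49
job_id=101: ✓ → 144
job_id=102: ✓ → 58
cpu_sum = 49 + 49 + 212 + 16 + 138 + 30 + 121 + 189 + 159 + 49 + 144 + 58 = 1214
—
[short_sum: queue in ('short', 'gpu') and runtime_s > 4244]
job_id=90: ✓ → 49
job_id=91: ✓ → 49
job_id=92: ✗
job_id=93: ✗
job_id=94: ✓ → 138
job_id=95: ✓ → 30
job_id=96: ✗
job_id=97: ✗
job_id=98: ✗
job_id=99: ✗
job_id=100: ✓ → 49
job_id=101: ✗
job_id=102: ✗
short_sum = 49 + 49 + 138 + 30 + 49 = 315

cpu_sum=1214, short_sum=315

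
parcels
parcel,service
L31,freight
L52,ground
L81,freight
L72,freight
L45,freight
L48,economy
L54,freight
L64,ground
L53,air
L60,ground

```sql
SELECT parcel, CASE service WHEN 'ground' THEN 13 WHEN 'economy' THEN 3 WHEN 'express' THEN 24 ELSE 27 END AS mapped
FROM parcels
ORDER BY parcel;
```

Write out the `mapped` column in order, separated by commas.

27, 27, 3, 13, 27, 27, 13, 13, 27, 27

parcel=L31: ELSE → 27
parcel=L45: ELSE → 27
parcel=L48: service='economy' → 3
parcel=L52: service='ground' → 13
parcel=L53: ELSE → 27
parcel=L54: ELSE → 27
parcel=L60: service='ground' → 13
parcel=L64: service='ground' → 13
parcel=L72: ELSE → 27
parcel=L81: ELSE → 27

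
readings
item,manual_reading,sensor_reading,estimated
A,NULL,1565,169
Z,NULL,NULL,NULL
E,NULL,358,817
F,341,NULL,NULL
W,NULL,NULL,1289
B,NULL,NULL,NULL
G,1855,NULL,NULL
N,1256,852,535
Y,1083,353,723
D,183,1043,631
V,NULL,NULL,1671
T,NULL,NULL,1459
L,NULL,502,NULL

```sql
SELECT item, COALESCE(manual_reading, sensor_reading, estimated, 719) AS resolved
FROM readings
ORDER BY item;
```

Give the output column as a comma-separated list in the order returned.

item=A: manual_reading=NULL, sensor_reading=1565 → 1565
item=B: manual_reading=NULL, sensor_reading=NULL, estimated=NULL, → literal 719 → 719
item=D: manual_reading=183 → 183
item=E: manual_reading=NULL, sensor_reading=358 → 358
item=F: manual_reading=341 → 341
item=G: manual_reading=1855 → 1855
item=L: manual_reading=NULL, sensor_reading=502 → 502
item=N: manual_reading=1256 → 1256
item=T: manual_reading=NULL, sensor_reading=NULL, estimated=1459 → 1459
item=V: manual_reading=NULL, sensor_reading=NULL, estimated=1671 → 1671
item=W: manual_reading=NULL, sensor_reading=NULL, estimated=1289 → 1289
item=Y: manual_reading=1083 → 1083
item=Z: manual_reading=NULL, sensor_reading=NULL, estimated=NULL, → literal 719 → 719

1565, 719, 183, 358, 341, 1855, 502, 1256, 1459, 1671, 1289, 1083, 719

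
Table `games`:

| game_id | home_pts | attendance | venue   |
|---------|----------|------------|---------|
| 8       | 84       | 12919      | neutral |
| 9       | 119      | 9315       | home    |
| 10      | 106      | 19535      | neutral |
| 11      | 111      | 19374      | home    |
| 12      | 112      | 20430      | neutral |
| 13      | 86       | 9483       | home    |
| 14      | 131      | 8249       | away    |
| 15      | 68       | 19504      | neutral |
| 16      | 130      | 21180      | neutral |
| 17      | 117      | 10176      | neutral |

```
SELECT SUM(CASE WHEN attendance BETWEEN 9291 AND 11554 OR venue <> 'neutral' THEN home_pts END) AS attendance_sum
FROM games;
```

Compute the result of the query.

564

game_id=8: ✗
game_id=9: ✓ → 119
game_id=10: ✗
game_id=11: ✓ → 111
game_id=12: ✗
game_id=13: ✓ → 86
game_id=14: ✓ → 131
game_id=15: ✗
game_id=16: ✗
game_id=17: ✓ → 117
attendance_sum = 119 + 111 + 86 + 131 + 117 = 564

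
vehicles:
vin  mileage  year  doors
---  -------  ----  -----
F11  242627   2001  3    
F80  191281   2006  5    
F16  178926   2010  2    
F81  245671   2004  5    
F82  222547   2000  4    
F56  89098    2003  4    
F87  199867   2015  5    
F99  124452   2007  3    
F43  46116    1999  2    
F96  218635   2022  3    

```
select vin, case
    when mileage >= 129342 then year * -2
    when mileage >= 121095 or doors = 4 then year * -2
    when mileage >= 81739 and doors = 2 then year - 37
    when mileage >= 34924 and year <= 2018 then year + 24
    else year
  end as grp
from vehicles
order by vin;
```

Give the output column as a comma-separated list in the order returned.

vin=F11: mileage >= 129342 → -4002
vin=F16: mileage >= 129342 → -4020
vin=F43: mileage >= 34924 and year <= 2018 → 2023
vin=F56: mileage >= 121095 or doors = 4 → -4006
vin=F80: mileage >= 129342 → -4012
vin=F81: mileage >= 129342 → -4008
vin=F82: mileage >= 129342 → -4000
vin=F87: mileage >= 129342 → -4030
vin=F96: mileage >= 129342 → -4044
vin=F99: mileage >= 121095 or doors = 4 → -4014

-4002, -4020, 2023, -4006, -4012, -4008, -4000, -4030, -4044, -4014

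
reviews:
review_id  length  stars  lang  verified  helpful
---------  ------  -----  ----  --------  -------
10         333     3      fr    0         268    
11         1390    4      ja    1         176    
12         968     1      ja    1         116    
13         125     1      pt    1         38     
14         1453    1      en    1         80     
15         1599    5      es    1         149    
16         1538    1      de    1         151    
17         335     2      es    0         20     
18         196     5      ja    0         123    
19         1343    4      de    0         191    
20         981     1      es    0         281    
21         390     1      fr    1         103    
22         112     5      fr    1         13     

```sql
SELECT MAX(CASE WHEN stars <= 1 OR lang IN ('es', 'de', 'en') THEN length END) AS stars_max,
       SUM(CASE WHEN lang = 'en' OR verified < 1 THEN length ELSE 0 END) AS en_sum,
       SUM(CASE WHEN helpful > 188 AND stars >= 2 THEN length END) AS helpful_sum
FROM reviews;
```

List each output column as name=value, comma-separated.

stars_max=1599, en_sum=4641, helpful_sum=1676

[stars_max: stars <= 1 OR lang IN ('es', 'de', 'en')]
review_id=10: ✗
review_id=11: ✗
review_id=12: ✓ → 968
review_id=13: ✓ → 125
review_id=14: ✓ → 1453
review_id=15: ✓ → 1599
review_id=16: ✓ → 1538
review_id=17: ✓ → 335
review_id=18: ✗
review_id=19: ✓ → 1343
review_id=20: ✓ → 981
review_id=21: ✓ → 390
review_id=22: ✗
stars_max = MAX(968, 125, 1453, 1599, 1538, 335, 1343, 981, 390) = 1599
—
[en_sum: lang = 'en' OR verified < 1]
review_id=10: ✓ → 333
review_id=11: ✗
review_id=12: ✗
review_id=13: ✗
review_id=14: ✓ → 1453
review_id=15: ✗
review_id=16: ✗
review_id=17: ✓ → 335
review_id=18: ✓ → 196
review_id=19: ✓ → 1343
review_id=20: ✓ → 981
review_id=21: ✗
review_id=22: ✗
en_sum = 333 + 1453 + 335 + 196 + 1343 + 981 = 4641
—
[helpful_sum: helpful > 188 AND stars >= 2]
review_id=10: ✓ → 333
review_id=11: ✗
review_id=12: ✗
review_id=13: ✗
review_id=14: ✗
review_id=15: ✗
review_id=16: ✗
review_id=17: ✗
review_id=18: ✗
review_id=19: ✓ → 1343
review_id=20: ✗
review_id=21: ✗
review_id=22: ✗
helpful_sum = 333 + 1343 = 1676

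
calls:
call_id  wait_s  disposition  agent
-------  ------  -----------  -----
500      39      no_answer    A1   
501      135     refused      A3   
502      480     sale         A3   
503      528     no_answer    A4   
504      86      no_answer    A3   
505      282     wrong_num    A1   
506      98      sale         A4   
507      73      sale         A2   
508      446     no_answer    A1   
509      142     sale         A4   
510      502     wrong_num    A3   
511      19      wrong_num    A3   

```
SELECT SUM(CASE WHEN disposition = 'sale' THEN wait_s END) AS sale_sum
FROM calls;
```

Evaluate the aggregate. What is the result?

call_id=500: ✗
call_id=501: ✗
call_id=502: ✓ → 480
call_id=503: ✗
call_id=504: ✗
call_id=505: ✗
call_id=506: ✓ → 98
call_id=507: ✓ → 73
call_id=508: ✗
call_id=509: ✓ → 142
call_id=510: ✗
call_id=511: ✗
sale_sum = 480 + 98 + 73 + 142 = 793

793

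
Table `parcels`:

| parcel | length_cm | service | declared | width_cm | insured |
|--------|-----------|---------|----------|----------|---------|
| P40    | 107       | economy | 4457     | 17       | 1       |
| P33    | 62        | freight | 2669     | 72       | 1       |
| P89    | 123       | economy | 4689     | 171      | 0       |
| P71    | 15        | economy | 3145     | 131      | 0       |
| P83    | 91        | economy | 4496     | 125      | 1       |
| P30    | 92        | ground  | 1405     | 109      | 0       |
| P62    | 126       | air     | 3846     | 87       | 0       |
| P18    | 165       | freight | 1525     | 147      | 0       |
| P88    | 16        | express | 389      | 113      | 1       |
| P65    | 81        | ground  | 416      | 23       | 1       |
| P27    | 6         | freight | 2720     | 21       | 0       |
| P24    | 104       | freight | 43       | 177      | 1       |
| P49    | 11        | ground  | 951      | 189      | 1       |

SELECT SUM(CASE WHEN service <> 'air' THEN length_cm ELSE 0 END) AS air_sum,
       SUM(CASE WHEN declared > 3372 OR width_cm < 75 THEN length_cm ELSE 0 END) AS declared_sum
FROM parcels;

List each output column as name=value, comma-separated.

[air_sum: service <> 'air']
parcel=P40: ✓ → 107
parcel=P33: ✓ → 62
parcel=P89: ✓ → 123
parcel=P71: ✓ → 15
parcel=P83: ✓ → 91
parcel=P30: ✓ → 92
parcel=P62: ✗
parcel=P18: ✓ → 165
parcel=P88: ✓ → 16
parcel=P65: ✓ → 81
parcel=P27: ✓ → 6
parcel=P24: ✓ → 104
parcel=P49: ✓ → 11
air_sum = 107 + 62 + 123 + 15 + 91 + 92 + 165 + 16 + 81 + 6 + 104 + 11 = 873
—
[declared_sum: declared > 3372 OR width_cm < 75]
parcel=P40: ✓ → 107
parcel=P33: ✓ → 62
parcel=P89: ✓ → 123
parcel=P71: ✗
parcel=P83: ✓ → 91
parcel=P30: ✗
parcel=P62: ✓ → 126
parcel=P18: ✗
parcel=P88: ✗
parcel=P65: ✓ → 81
parcel=P27: ✓ → 6
parcel=P24: ✗
parcel=P49: ✗
declared_sum = 107 + 62 + 123 + 91 + 126 + 81 + 6 = 596

air_sum=873, declared_sum=596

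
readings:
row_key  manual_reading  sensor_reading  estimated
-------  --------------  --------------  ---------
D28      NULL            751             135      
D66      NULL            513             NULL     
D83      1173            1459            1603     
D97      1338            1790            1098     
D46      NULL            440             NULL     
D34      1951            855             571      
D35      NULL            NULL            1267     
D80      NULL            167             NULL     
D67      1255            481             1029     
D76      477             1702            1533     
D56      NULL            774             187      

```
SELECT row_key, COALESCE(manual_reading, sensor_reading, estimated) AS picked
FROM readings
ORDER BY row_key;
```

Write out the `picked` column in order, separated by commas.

751, 1951, 1267, 440, 774, 513, 1255, 477, 167, 1173, 1338

row_key=D28: manual_reading=NULL, sensor_reading=751 → 751
row_key=D34: manual_reading=1951 → 1951
row_key=D35: manual_reading=NULL, sensor_reading=NULL, estimated=1267 → 1267
row_key=D46: manual_reading=NULL, sensor_reading=440 → 440
row_key=D56: manual_reading=NULL, sensor_reading=774 → 774
row_key=D66: manual_reading=NULL, sensor_reading=513 → 513
row_key=D67: manual_reading=1255 → 1255
row_key=D76: manual_reading=477 → 477
row_key=D80: manual_reading=NULL, sensor_reading=167 → 167
row_key=D83: manual_reading=1173 → 1173
row_key=D97: manual_reading=1338 → 1338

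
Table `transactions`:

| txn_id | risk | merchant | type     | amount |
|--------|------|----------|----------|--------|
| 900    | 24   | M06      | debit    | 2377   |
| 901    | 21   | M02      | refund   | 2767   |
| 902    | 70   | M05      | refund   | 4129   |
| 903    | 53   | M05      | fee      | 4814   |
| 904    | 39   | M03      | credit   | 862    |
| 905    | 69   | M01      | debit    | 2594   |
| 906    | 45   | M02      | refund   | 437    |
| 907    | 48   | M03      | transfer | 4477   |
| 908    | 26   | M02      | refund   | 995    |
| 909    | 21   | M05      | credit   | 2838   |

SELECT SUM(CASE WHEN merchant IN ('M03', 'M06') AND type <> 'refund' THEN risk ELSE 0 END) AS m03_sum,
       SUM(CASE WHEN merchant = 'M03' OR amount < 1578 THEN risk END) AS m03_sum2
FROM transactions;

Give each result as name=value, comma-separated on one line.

m03_sum=111, m03_sum2=158

[m03_sum: merchant IN ('M03', 'M06') AND type <> 'refund']
txn_id=900: ✓ → 24
txn_id=901: ✗
txn_id=902: ✗
txn_id=903: ✗
txn_id=904: ✓ → 39
txn_id=905: ✗
txn_id=906: ✗
txn_id=907: ✓ → 48
txn_id=908: ✗
txn_id=909: ✗
m03_sum = 24 + 39 + 48 = 111
—
[m03_sum2: merchant = 'M03' OR amount < 1578]
txn_id=900: ✗
txn_id=901: ✗
txn_id=902: ✗
txn_id=903: ✗
txn_id=904: ✓ → 39
txn_id=905: ✗
txn_id=906: ✓ → 45
txn_id=907: ✓ → 48
txn_id=908: ✓ → 26
txn_id=909: ✗
m03_sum2 = 39 + 45 + 48 + 26 = 158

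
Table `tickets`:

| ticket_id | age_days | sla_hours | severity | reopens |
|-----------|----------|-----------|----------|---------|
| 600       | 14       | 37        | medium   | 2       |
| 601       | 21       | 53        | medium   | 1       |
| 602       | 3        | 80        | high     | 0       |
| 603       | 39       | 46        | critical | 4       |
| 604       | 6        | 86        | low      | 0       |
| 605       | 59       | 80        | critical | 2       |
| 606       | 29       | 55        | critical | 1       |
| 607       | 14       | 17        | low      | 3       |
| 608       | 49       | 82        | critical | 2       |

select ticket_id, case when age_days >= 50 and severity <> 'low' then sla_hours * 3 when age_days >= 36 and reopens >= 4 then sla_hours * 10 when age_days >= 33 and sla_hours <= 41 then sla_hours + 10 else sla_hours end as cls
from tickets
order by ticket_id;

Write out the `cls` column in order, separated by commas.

37, 53, 80, 460, 86, 240, 55, 17, 82

ticket_id=600: ELSE → 37
ticket_id=601: ELSE → 53
ticket_id=602: ELSE → 80
ticket_id=603: age_days >= 36 and reopens >= 4 → 460
ticket_id=604: ELSE → 86
ticket_id=605: age_days >= 50 and severity <> 'low' → 240
ticket_id=606: ELSE → 55
ticket_id=607: ELSE → 17
ticket_id=608: ELSE → 82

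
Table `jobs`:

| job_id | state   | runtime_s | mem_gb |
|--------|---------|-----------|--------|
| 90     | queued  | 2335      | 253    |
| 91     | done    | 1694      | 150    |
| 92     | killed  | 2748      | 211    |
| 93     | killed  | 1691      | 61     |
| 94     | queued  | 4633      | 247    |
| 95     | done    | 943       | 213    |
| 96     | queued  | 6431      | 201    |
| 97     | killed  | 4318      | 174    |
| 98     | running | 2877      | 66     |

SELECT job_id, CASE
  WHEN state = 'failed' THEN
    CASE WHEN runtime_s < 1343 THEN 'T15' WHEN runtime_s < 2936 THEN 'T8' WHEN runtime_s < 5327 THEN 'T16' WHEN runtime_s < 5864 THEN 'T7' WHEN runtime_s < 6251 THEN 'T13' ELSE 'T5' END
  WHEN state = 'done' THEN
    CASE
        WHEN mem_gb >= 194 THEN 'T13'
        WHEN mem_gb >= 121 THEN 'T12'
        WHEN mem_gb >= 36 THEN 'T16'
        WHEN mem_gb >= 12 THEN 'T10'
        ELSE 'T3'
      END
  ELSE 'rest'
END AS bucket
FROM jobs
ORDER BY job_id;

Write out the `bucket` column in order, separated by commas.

job_id=90: state='queued' → outer ELSE → rest
job_id=91: state='done' → inner[mem_gb >= 121] → T12
job_id=92: state='killed' → outer ELSE → rest
job_id=93: state='killed' → outer ELSE → rest
job_id=94: state='queued' → outer ELSE → rest
job_id=95: state='done' → inner[mem_gb >= 194] → T13
job_id=96: state='queued' → outer ELSE → rest
job_id=97: state='killed' → outer ELSE → rest
job_id=98: state='running' → outer ELSE → rest

rest, T12, rest, rest, rest, T13, rest, rest, rest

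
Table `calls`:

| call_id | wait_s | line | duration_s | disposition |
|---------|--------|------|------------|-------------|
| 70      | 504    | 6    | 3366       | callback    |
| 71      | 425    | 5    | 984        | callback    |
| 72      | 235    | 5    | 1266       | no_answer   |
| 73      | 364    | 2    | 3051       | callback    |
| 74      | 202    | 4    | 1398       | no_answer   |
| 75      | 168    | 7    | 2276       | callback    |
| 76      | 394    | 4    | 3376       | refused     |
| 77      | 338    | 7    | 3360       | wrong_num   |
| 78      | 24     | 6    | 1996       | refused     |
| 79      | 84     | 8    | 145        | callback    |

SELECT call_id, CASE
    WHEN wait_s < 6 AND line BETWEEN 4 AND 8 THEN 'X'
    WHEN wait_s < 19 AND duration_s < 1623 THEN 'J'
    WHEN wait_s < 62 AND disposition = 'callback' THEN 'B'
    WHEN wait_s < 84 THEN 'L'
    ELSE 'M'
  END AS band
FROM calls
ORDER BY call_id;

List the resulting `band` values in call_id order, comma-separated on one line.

call_id=70: ELSE → M
call_id=71: ELSE → M
call_id=72: ELSE → M
call_id=73: ELSE → M
call_id=74: ELSE → M
call_id=75: ELSE → M
call_id=76: ELSE → M
call_id=77: ELSE → M
call_id=78: wait_s < 84 → L
call_id=79: ELSE → M

M, M, M, M, M, M, M, M, L, M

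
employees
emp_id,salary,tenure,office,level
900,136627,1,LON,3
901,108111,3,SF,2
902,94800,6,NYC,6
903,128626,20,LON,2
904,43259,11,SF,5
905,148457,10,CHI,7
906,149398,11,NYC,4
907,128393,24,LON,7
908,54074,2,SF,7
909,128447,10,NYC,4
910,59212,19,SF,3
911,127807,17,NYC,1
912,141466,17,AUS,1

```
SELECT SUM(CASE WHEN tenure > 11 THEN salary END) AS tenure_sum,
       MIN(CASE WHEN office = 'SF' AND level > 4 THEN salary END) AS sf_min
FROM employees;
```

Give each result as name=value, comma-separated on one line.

[tenure_sum: tenure > 11]
emp_id=900: ✗
emp_id=901: ✗
emp_id=902: ✗
emp_id=903: ✓ → 128626
emp_id=904: ✗
emp_id=905: ✗
emp_id=906: ✗
emp_id=907: ✓ → 128393
emp_id=908: ✗
emp_id=909: ✗
emp_id=910: ✓ → 59212
emp_id=911: ✓ → 127807
emp_id=912: ✓ → 141466
tenure_sum = 128626 + 128393 + 59212 + 127807 + 141466 = 585504
—
[sf_min: office = 'SF' AND level > 4]
emp_id=900: ✗
emp_id=901: ✗
emp_id=902: ✗
emp_id=903: ✗
emp_id=904: ✓ → 43259
emp_id=905: ✗
emp_id=906: ✗
emp_id=907: ✗
emp_id=908: ✓ → 54074
emp_id=909: ✗
emp_id=910: ✗
emp_id=911: ✗
emp_id=912: ✗
sf_min = MIN(43259, 54074) = 43259

tenure_sum=585504, sf_min=43259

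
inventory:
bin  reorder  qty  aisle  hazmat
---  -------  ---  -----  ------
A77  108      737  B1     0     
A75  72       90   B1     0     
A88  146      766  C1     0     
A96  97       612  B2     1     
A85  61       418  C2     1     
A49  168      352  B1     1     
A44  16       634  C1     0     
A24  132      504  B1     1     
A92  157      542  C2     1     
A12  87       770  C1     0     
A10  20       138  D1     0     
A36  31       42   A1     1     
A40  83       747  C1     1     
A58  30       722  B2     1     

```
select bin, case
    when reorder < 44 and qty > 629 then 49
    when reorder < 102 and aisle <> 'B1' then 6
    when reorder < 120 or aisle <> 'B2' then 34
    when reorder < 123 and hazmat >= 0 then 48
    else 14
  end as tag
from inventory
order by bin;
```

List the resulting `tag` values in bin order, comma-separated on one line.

bin=A10: reorder < 102 and aisle <> 'B1' → 6
bin=A12: reorder < 102 and aisle <> 'B1' → 6
bin=A24: reorder < 120 or aisle <> 'B2' → 34
bin=A36: reorder < 102 and aisle <> 'B1' → 6
bin=A40: reorder < 102 and aisle <> 'B1' → 6
bin=A44: reorder < 44 and qty > 629 → 49
bin=A49: reorder < 120 or aisle <> 'B2' → 34
bin=A58: reorder < 44 and qty > 629 → 49
bin=A75: reorder < 120 or aisle <> 'B2' → 34
bin=A77: reorder < 120 or aisle <> 'B2' → 34
bin=A85: reorder < 102 and aisle <> 'B1' → 6
bin=A88: reorder < 120 or aisle <> 'B2' → 34
bin=A92: reorder < 120 or aisle <> 'B2' → 34
bin=A96: reorder < 102 and aisle <> 'B1' → 6

6, 6, 34, 6, 6, 49, 34, 49, 34, 34, 6, 34, 34, 6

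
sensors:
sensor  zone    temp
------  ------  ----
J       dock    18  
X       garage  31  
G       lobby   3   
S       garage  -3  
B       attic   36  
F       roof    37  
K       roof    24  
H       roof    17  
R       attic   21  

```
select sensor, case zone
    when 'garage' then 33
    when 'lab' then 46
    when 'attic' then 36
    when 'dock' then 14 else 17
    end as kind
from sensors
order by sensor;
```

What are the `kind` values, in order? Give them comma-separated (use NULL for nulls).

36, 17, 17, 17, 14, 17, 36, 33, 33

sensor=B: zone='attic' → 36
sensor=F: ELSE → 17
sensor=G: ELSE → 17
sensor=H: ELSE → 17
sensor=J: zone='dock' → 14
sensor=K: ELSE → 17
sensor=R: zone='attic' → 36
sensor=S: zone='garage' → 33
sensor=X: zone='garage' → 33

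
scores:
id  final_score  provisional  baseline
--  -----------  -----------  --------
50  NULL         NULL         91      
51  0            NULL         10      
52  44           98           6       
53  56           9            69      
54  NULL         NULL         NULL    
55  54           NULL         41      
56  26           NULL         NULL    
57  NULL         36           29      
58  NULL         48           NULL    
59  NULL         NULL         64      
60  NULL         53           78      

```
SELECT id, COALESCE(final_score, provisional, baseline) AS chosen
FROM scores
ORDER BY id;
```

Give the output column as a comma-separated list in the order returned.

id=50: final_score=NULL, provisional=NULL, baseline=91 → 91
id=51: final_score=0 → 0
id=52: final_score=44 → 44
id=53: final_score=56 → 56
id=54: final_score=NULL, provisional=NULL, baseline=NULL (all NULL) → NULL
id=55: final_score=54 → 54
id=56: final_score=26 → 26
id=57: final_score=NULL, provisional=36 → 36
id=58: final_score=NULL, provisional=48 → 48
id=59: final_score=NULL, provisional=NULL, baseline=64 → 64
id=60: final_score=NULL, provisional=53 → 53

91, 0, 44, 56, NULL, 54, 26, 36, 48, 64, 53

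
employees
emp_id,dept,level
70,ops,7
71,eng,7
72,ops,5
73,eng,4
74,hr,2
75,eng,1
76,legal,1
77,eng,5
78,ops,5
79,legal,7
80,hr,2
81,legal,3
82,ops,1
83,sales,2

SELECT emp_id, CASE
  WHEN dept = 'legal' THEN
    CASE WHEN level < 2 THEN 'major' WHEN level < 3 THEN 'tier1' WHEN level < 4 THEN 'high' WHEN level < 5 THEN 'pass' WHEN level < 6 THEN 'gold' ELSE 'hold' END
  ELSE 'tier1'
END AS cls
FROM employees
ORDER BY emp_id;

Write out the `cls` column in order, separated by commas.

tier1, tier1, tier1, tier1, tier1, tier1, major, tier1, tier1, hold, tier1, high, tier1, tier1

emp_id=70: dept='ops' → outer ELSE → tier1
emp_id=71: dept='eng' → outer ELSE → tier1
emp_id=72: dept='ops' → outer ELSE → tier1
emp_id=73: dept='eng' → outer ELSE → tier1
emp_id=74: dept='hr' → outer ELSE → tier1
emp_id=75: dept='eng' → outer ELSE → tier1
emp_id=76: dept='legal' → inner[level < 2] → major
emp_id=77: dept='eng' → outer ELSE → tier1
emp_id=78: dept='ops' → outer ELSE → tier1
emp_id=79: dept='legal' → inner[ELSE] → hold
emp_id=80: dept='hr' → outer ELSE → tier1
emp_id=81: dept='legal' → inner[level < 4] → high
emp_id=82: dept='ops' → outer ELSE → tier1
emp_id=83: dept='sales' → outer ELSE → tier1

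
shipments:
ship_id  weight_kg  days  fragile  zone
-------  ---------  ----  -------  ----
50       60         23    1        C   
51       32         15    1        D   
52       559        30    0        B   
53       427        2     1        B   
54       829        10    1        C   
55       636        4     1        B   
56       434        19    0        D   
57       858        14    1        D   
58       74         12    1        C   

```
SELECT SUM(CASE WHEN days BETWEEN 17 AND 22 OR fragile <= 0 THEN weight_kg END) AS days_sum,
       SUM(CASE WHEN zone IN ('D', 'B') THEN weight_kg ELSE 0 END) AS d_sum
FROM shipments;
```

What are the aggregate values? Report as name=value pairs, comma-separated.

days_sum=993, d_sum=2946

[days_sum: days BETWEEN 17 AND 22 OR fragile <= 0]
ship_id=50: ✗
ship_id=51: ✗
ship_id=52: ✓ → 559
ship_id=53: ✗
ship_id=54: ✗
ship_id=55: ✗
ship_id=56: ✓ → 434
ship_id=57: ✗
ship_id=58: ✗
days_sum = 559 + 434 = 993
—
[d_sum: zone IN ('D', 'B')]
ship_id=50: ✗
ship_id=51: ✓ → 32
ship_id=52: ✓ → 559
ship_id=53: ✓ → 427
ship_id=54: ✗
ship_id=55: ✓ → 636
ship_id=56: ✓ → 434
ship_id=57: ✓ → 858
ship_id=58: ✗
d_sum = 32 + 559 + 427 + 636 + 434 + 858 = 2946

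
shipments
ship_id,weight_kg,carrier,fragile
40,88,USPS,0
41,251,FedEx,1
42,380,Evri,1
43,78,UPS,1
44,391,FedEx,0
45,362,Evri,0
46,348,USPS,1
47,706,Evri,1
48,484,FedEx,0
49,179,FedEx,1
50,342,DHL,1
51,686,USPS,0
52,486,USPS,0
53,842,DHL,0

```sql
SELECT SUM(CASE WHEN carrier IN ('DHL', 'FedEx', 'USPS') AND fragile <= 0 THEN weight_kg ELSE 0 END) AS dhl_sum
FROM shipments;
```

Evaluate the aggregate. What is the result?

2977

ship_id=40: ✓ → 88
ship_id=41: ✗
ship_id=42: ✗
ship_id=43: ✗
ship_id=44: ✓ → 391
ship_id=45: ✗
ship_id=46: ✗
ship_id=47: ✗
ship_id=48: ✓ → 484
ship_id=49: ✗
ship_id=50: ✗
ship_id=51: ✓ → 686
ship_id=52: ✓ → 486
ship_id=53: ✓ → 842
dhl_sum = 88 + 391 + 484 + 686 + 486 + 842 = 2977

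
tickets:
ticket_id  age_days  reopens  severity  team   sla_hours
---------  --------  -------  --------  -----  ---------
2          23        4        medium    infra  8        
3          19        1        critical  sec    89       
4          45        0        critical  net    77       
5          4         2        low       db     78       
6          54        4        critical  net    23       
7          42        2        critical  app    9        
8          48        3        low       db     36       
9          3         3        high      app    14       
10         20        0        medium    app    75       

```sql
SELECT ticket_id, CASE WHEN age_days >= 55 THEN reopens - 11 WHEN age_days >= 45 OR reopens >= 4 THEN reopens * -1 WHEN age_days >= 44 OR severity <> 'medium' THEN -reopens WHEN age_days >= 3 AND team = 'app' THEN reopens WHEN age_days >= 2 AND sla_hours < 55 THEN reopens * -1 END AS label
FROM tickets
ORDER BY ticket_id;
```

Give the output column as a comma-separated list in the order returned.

-4, -1, 0, -2, -4, -2, -3, -3, 0

ticket_id=2: age_days >= 45 OR reopens >= 4 → -4
ticket_id=3: age_days >= 44 OR severity <> 'medium' → -1
ticket_id=4: age_days >= 45 OR reopens >= 4 → 0
ticket_id=5: age_days >= 44 OR severity <> 'medium' → -2
ticket_id=6: age_days >= 45 OR reopens >= 4 → -4
ticket_id=7: age_days >= 44 OR severity <> 'medium' → -2
ticket_id=8: age_days >= 45 OR reopens >= 4 → -3
ticket_id=9: age_days >= 44 OR severity <> 'medium' → -3
ticket_id=10: age_days >= 3 AND team = 'app' → 0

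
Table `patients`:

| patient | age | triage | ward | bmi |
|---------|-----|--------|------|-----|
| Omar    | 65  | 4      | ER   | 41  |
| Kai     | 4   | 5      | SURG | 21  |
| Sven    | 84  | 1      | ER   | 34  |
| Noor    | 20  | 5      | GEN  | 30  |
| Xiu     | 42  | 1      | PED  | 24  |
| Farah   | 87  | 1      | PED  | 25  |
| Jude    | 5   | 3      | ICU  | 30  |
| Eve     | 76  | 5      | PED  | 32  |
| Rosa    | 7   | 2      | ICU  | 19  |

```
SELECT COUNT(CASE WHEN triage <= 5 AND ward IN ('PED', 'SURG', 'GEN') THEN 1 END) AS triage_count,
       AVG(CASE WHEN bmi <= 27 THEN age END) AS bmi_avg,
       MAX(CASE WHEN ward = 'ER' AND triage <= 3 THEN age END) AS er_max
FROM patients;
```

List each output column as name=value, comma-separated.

[triage_count: triage <= 5 AND ward IN ('PED', 'SURG', 'GEN')]
patient=Omar: ✗
patient=Kai: ✓ → 1
patient=Sven: ✗
patient=Noor: ✓ → 1
patient=Xiu: ✓ → 1
patient=Farah: ✓ → 1
patient=Jude: ✗
patient=Eve: ✓ → 1
patient=Rosa: ✗
triage_count = COUNT(1, 1, 1, 1, 1) = 5
—
[bmi_avg: bmi <= 27]
patient=Omar: ✗
patient=Kai: ✓ → 4
patient=Sven: ✗
patient=Noor: ✗
patient=Xiu: ✓ → 42
patient=Farah: ✓ → 87
patient=Jude: ✗
patient=Eve: ✗
patient=Rosa: ✓ → 7
bmi_avg = (4 + 42 + 87 + 7) / 4 = 35
—
[er_max: ward = 'ER' AND triage <= 3]
patient=Omar: ✗
patient=Kai: ✗
patient=Sven: ✓ → 84
patient=Noor: ✗
patient=Xiu: ✗
patient=Farah: ✗
patient=Jude: ✗
patient=Eve: ✗
patient=Rosa: ✗
er_max = MAX(84) = 84

triage_count=5, bmi_avg=35, er_max=84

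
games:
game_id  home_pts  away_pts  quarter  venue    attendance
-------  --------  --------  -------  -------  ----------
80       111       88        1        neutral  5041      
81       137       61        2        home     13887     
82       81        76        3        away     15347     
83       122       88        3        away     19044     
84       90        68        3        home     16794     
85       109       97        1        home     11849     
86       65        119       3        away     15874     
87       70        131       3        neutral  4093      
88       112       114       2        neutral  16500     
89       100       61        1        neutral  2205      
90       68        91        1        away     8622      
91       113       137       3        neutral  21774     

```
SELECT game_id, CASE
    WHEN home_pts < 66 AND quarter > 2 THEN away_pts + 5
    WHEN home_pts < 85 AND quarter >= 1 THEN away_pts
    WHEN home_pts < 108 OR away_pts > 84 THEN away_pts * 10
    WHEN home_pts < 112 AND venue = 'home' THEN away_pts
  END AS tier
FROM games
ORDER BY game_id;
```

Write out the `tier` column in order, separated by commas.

880, NULL, 76, 880, 680, 970, 124, 131, 1140, 610, 91, 1370

game_id=80: home_pts < 108 OR away_pts > 84 → 880
game_id=81: (no match → NULL) → NULL
game_id=82: home_pts < 85 AND quarter >= 1 → 76
game_id=83: home_pts < 108 OR away_pts > 84 → 880
game_id=84: home_pts < 108 OR away_pts > 84 → 680
game_id=85: home_pts < 108 OR away_pts > 84 → 970
game_id=86: home_pts < 66 AND quarter > 2 → 124
game_id=87: home_pts < 85 AND quarter >= 1 → 131
game_id=88: home_pts < 108 OR away_pts > 84 → 1140
game_id=89: home_pts < 108 OR away_pts > 84 → 610
game_id=90: home_pts < 85 AND quarter >= 1 → 91
game_id=91: home_pts < 108 OR away_pts > 84 → 1370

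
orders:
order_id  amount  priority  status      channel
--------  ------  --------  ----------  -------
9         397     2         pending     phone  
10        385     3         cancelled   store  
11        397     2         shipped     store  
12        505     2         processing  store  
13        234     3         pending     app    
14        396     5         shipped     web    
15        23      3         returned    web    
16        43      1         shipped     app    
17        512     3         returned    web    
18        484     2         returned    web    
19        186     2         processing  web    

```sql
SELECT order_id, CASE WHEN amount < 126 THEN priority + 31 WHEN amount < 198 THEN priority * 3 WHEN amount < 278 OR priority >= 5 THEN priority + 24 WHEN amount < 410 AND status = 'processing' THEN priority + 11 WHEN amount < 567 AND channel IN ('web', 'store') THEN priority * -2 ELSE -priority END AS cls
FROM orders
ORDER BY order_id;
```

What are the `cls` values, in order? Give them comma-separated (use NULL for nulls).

order_id=9: ELSE → -2
order_id=10: amount < 567 AND channel IN ('web', 'store') → -6
order_id=11: amount < 567 AND channel IN ('web', 'store') → -4
order_id=12: amount < 567 AND channel IN ('web', 'store') → -4
order_id=13: amount < 278 OR priority >= 5 → 27
order_id=14: amount < 278 OR priority >= 5 → 29
order_id=15: amount < 126 → 34
order_id=16: amount < 126 → 32
order_id=17: amount < 567 AND channel IN ('web', 'store') → -6
order_id=18: amount < 567 AND channel IN ('web', 'store') → -4
order_id=19: amount < 198 → 6

-2, -6, -4, -4, 27, 29, 34, 32, -6, -4, 6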